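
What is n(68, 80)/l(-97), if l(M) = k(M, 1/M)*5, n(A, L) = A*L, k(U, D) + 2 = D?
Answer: -105536/195 ≈ -541.21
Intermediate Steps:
k(U, D) = -2 + D
l(M) = -10 + 5/M (l(M) = (-2 + 1/M)*5 = -10 + 5/M)
n(68, 80)/l(-97) = (68*80)/(-10 + 5/(-97)) = 5440/(-10 + 5*(-1/97)) = 5440/(-10 - 5/97) = 5440/(-975/97) = 5440*(-97/975) = -105536/195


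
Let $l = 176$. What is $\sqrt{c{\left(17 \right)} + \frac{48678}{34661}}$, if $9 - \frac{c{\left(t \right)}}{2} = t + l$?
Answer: $\frac{i \sqrt{440422422770}}{34661} \approx 19.147 i$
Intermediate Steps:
$c{\left(t \right)} = -334 - 2 t$ ($c{\left(t \right)} = 18 - 2 \left(t + 176\right) = 18 - 2 \left(176 + t\right) = 18 - \left(352 + 2 t\right) = -334 - 2 t$)
$\sqrt{c{\left(17 \right)} + \frac{48678}{34661}} = \sqrt{\left(-334 - 34\right) + \frac{48678}{34661}} = \sqrt{\left(-334 - 34\right) + 48678 \cdot \frac{1}{34661}} = \sqrt{-368 + \frac{48678}{34661}} = \sqrt{- \frac{12706570}{34661}} = \frac{i \sqrt{440422422770}}{34661}$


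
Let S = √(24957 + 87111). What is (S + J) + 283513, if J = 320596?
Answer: 604109 + 6*√3113 ≈ 6.0444e+5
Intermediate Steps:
S = 6*√3113 (S = √112068 = 6*√3113 ≈ 334.77)
(S + J) + 283513 = (6*√3113 + 320596) + 283513 = (320596 + 6*√3113) + 283513 = 604109 + 6*√3113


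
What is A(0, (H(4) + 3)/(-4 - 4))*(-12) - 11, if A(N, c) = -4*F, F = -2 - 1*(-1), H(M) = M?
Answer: -59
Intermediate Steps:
F = -1 (F = -2 + 1 = -1)
A(N, c) = 4 (A(N, c) = -4*(-1) = 4)
A(0, (H(4) + 3)/(-4 - 4))*(-12) - 11 = 4*(-12) - 11 = -48 - 11 = -59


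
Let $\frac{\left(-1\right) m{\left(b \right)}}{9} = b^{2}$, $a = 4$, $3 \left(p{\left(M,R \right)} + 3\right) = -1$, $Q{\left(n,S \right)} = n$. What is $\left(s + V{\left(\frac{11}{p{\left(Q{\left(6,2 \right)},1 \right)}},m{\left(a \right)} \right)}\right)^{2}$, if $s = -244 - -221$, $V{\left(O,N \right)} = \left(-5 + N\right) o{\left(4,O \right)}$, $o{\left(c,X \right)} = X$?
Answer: $\frac{21967969}{100} \approx 2.1968 \cdot 10^{5}$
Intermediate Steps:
$p{\left(M,R \right)} = - \frac{10}{3}$ ($p{\left(M,R \right)} = -3 + \frac{1}{3} \left(-1\right) = -3 - \frac{1}{3} = - \frac{10}{3}$)
$m{\left(b \right)} = - 9 b^{2}$
$V{\left(O,N \right)} = O \left(-5 + N\right)$ ($V{\left(O,N \right)} = \left(-5 + N\right) O = O \left(-5 + N\right)$)
$s = -23$ ($s = -244 + 221 = -23$)
$\left(s + V{\left(\frac{11}{p{\left(Q{\left(6,2 \right)},1 \right)}},m{\left(a \right)} \right)}\right)^{2} = \left(-23 + \frac{11}{- \frac{10}{3}} \left(-5 - 9 \cdot 4^{2}\right)\right)^{2} = \left(-23 + 11 \left(- \frac{3}{10}\right) \left(-5 - 144\right)\right)^{2} = \left(-23 - \frac{33 \left(-5 - 144\right)}{10}\right)^{2} = \left(-23 - - \frac{4917}{10}\right)^{2} = \left(-23 + \frac{4917}{10}\right)^{2} = \left(\frac{4687}{10}\right)^{2} = \frac{21967969}{100}$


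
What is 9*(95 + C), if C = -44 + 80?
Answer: 1179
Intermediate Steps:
C = 36
9*(95 + C) = 9*(95 + 36) = 9*131 = 1179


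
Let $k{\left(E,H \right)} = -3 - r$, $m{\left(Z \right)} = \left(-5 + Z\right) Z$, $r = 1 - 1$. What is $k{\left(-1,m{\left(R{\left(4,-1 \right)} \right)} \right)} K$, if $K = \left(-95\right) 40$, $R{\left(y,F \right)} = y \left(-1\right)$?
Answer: $11400$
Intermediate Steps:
$r = 0$
$R{\left(y,F \right)} = - y$
$m{\left(Z \right)} = Z \left(-5 + Z\right)$
$k{\left(E,H \right)} = -3$ ($k{\left(E,H \right)} = -3 - 0 = -3 + 0 = -3$)
$K = -3800$
$k{\left(-1,m{\left(R{\left(4,-1 \right)} \right)} \right)} K = \left(-3\right) \left(-3800\right) = 11400$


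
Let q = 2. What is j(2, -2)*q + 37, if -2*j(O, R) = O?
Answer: 35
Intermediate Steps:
j(O, R) = -O/2
j(2, -2)*q + 37 = -½*2*2 + 37 = -1*2 + 37 = -2 + 37 = 35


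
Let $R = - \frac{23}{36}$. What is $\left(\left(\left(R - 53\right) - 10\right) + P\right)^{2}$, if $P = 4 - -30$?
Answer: $\frac{1138489}{1296} \approx 878.46$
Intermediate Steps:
$R = - \frac{23}{36}$ ($R = \left(-23\right) \frac{1}{36} = - \frac{23}{36} \approx -0.63889$)
$P = 34$ ($P = 4 + 30 = 34$)
$\left(\left(\left(R - 53\right) - 10\right) + P\right)^{2} = \left(\left(\left(- \frac{23}{36} - 53\right) - 10\right) + 34\right)^{2} = \left(\left(- \frac{1931}{36} - 10\right) + 34\right)^{2} = \left(- \frac{2291}{36} + 34\right)^{2} = \left(- \frac{1067}{36}\right)^{2} = \frac{1138489}{1296}$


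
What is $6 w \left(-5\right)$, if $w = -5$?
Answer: $150$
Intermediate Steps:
$6 w \left(-5\right) = 6 \left(-5\right) \left(-5\right) = \left(-30\right) \left(-5\right) = 150$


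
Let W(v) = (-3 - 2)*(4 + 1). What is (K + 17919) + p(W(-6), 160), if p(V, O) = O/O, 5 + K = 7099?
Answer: 25014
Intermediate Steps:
K = 7094 (K = -5 + 7099 = 7094)
W(v) = -25 (W(v) = -5*5 = -25)
p(V, O) = 1
(K + 17919) + p(W(-6), 160) = (7094 + 17919) + 1 = 25013 + 1 = 25014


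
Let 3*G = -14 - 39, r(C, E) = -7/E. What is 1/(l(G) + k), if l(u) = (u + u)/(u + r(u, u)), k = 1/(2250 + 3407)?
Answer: 7767061/15891886 ≈ 0.48874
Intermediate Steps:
G = -53/3 (G = (-14 - 39)/3 = (⅓)*(-53) = -53/3 ≈ -17.667)
k = 1/5657 ≈ 0.00017677
l(u) = 2*u/(u - 7/u) (l(u) = (u + u)/(u - 7/u) = (2*u)/(u - 7/u) = 2*u/(u - 7/u))
1/(l(G) + k) = 1/(2*(-53/3)²/(-7 + (-53/3)²) + 1/5657) = 1/(2*(2809/9)/(-7 + 2809/9) + 1/5657) = 1/(2*(2809/9)/(2746/9) + 1/5657) = 1/(2*(2809/9)*(9/2746) + 1/5657) = 1/(2809/1373 + 1/5657) = 1/(15891886/7767061) = 7767061/15891886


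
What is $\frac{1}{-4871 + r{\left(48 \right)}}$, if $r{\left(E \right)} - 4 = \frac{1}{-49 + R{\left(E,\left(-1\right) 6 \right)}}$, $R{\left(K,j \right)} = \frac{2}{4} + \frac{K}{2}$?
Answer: $- \frac{49}{238485} \approx -0.00020546$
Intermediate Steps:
$R{\left(K,j \right)} = \frac{1}{2} + \frac{K}{2}$ ($R{\left(K,j \right)} = 2 \cdot \frac{1}{4} + K \frac{1}{2} = \frac{1}{2} + \frac{K}{2}$)
$r{\left(E \right)} = 4 + \frac{1}{- \frac{97}{2} + \frac{E}{2}}$ ($r{\left(E \right)} = 4 + \frac{1}{-49 + \left(\frac{1}{2} + \frac{E}{2}\right)} = 4 + \frac{1}{- \frac{97}{2} + \frac{E}{2}}$)
$\frac{1}{-4871 + r{\left(48 \right)}} = \frac{1}{-4871 + \frac{2 \left(-193 + 2 \cdot 48\right)}{-97 + 48}} = \frac{1}{-4871 + \frac{2 \left(-193 + 96\right)}{-49}} = \frac{1}{-4871 + 2 \left(- \frac{1}{49}\right) \left(-97\right)} = \frac{1}{-4871 + \frac{194}{49}} = \frac{1}{- \frac{238485}{49}} = - \frac{49}{238485}$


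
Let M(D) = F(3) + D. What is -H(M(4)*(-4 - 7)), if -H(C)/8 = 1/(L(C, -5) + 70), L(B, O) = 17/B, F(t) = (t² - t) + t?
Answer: 1144/9993 ≈ 0.11448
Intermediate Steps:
F(t) = t²
M(D) = 9 + D (M(D) = 3² + D = 9 + D)
H(C) = -8/(70 + 17/C) (H(C) = -8/(17/C + 70) = -8/(70 + 17/C))
-H(M(4)*(-4 - 7)) = -(-8)*(9 + 4)*(-4 - 7)/(17 + 70*((9 + 4)*(-4 - 7))) = -(-8)*13*(-11)/(17 + 70*(13*(-11))) = -(-8)*(-143)/(17 + 70*(-143)) = -(-8)*(-143)/(17 - 10010) = -(-8)*(-143)/(-9993) = -(-8)*(-143)*(-1)/9993 = -1*(-1144/9993) = 1144/9993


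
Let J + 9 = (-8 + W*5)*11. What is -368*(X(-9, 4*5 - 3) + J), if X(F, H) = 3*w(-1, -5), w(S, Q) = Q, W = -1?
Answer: 61456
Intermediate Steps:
J = -152 (J = -9 + (-8 - 1*5)*11 = -9 + (-8 - 5)*11 = -9 - 13*11 = -9 - 143 = -152)
X(F, H) = -15 (X(F, H) = 3*(-5) = -15)
-368*(X(-9, 4*5 - 3) + J) = -368*(-15 - 152) = -368*(-167) = 61456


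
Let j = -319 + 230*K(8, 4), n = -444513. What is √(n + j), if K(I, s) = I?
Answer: 4*I*√27687 ≈ 665.58*I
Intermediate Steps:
j = 1521 (j = -319 + 230*8 = -319 + 1840 = 1521)
√(n + j) = √(-444513 + 1521) = √(-442992) = 4*I*√27687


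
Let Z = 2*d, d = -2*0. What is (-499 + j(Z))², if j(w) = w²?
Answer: 249001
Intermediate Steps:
d = 0
Z = 0 (Z = 2*0 = 0)
(-499 + j(Z))² = (-499 + 0²)² = (-499 + 0)² = (-499)² = 249001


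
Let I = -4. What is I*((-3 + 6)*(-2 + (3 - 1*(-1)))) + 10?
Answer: -14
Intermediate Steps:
I*((-3 + 6)*(-2 + (3 - 1*(-1)))) + 10 = -4*(-3 + 6)*(-2 + (3 - 1*(-1))) + 10 = -12*(-2 + (3 + 1)) + 10 = -12*(-2 + 4) + 10 = -12*2 + 10 = -4*6 + 10 = -24 + 10 = -14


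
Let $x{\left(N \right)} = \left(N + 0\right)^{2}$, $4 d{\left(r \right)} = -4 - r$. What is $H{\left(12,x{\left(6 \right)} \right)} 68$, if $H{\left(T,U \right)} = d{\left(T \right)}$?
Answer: $-272$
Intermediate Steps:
$d{\left(r \right)} = -1 - \frac{r}{4}$ ($d{\left(r \right)} = \frac{-4 - r}{4} = -1 - \frac{r}{4}$)
$x{\left(N \right)} = N^{2}$
$H{\left(T,U \right)} = -1 - \frac{T}{4}$
$H{\left(12,x{\left(6 \right)} \right)} 68 = \left(-1 - 3\right) 68 = \left(-4\right) 68 = -272$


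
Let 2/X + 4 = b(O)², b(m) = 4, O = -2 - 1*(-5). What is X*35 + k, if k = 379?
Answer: 2309/6 ≈ 384.83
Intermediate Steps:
O = 3 (O = -2 + 5 = 3)
X = ⅙ (X = 2/(-4 + 4²) = 2/(-4 + 16) = 2/12 = 2*(1/12) = ⅙ ≈ 0.16667)
X*35 + k = (⅙)*35 + 379 = 35/6 + 379 = 2309/6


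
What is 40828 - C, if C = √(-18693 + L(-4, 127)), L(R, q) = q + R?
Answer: 40828 - I*√18570 ≈ 40828.0 - 136.27*I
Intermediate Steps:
L(R, q) = R + q
C = I*√18570 (C = √(-18693 + (-4 + 127)) = √(-18693 + 123) = √(-18570) = I*√18570 ≈ 136.27*I)
40828 - C = 40828 - I*√18570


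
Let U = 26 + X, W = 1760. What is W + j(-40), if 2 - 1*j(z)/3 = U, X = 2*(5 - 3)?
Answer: 1676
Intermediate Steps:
X = 4 (X = 2*2 = 4)
U = 30 (U = 26 + 4 = 30)
j(z) = -84 (j(z) = 6 - 3*30 = 6 - 90 = -84)
W + j(-40) = 1760 - 84 = 1676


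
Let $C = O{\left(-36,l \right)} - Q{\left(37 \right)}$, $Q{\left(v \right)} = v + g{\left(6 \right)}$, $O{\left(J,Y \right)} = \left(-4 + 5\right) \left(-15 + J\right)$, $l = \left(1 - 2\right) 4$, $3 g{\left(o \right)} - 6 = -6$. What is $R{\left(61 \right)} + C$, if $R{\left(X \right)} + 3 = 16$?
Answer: $-75$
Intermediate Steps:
$g{\left(o \right)} = 0$ ($g{\left(o \right)} = 2 + \frac{1}{3} \left(-6\right) = 2 - 2 = 0$)
$l = -4$ ($l = \left(-1\right) 4 = -4$)
$O{\left(J,Y \right)} = -15 + J$ ($O{\left(J,Y \right)} = 1 \left(-15 + J\right) = -15 + J$)
$R{\left(X \right)} = 13$ ($R{\left(X \right)} = -3 + 16 = 13$)
$Q{\left(v \right)} = v$ ($Q{\left(v \right)} = v + 0 = v$)
$C = -88$ ($C = \left(-15 - 36\right) - 37 = -51 - 37 = -88$)
$R{\left(61 \right)} + C = 13 - 88 = -75$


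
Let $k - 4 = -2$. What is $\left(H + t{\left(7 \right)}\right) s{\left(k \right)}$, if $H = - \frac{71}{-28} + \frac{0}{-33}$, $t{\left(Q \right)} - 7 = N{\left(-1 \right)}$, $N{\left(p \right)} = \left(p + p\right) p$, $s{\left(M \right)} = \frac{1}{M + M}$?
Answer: $\frac{323}{112} \approx 2.8839$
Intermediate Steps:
$k = 2$ ($k = 4 - 2 = 2$)
$s{\left(M \right)} = \frac{1}{2 M}$
$N{\left(p \right)} = 2 p^{2}$ ($N{\left(p \right)} = 2 p p = 2 p^{2}$)
$t{\left(Q \right)} = 9$ ($t{\left(Q \right)} = 7 + 2 \left(-1\right)^{2} = 7 + 2 \cdot 1 = 7 + 2 = 9$)
$H = \frac{71}{28}$ ($H = \left(-71\right) \left(- \frac{1}{28}\right) + 0 \left(- \frac{1}{33}\right) = \frac{71}{28} + 0 = \frac{71}{28} \approx 2.5357$)
$\left(H + t{\left(7 \right)}\right) s{\left(k \right)} = \left(\frac{71}{28} + 9\right) \frac{1}{2 \cdot 2} = \frac{323 \cdot \frac{1}{2} \cdot \frac{1}{2}}{28} = \frac{323}{28} \cdot \frac{1}{4} = \frac{323}{112}$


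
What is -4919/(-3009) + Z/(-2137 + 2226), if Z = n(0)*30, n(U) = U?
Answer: 4919/3009 ≈ 1.6348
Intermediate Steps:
Z = 0 (Z = 0*30 = 0)
-4919/(-3009) + Z/(-2137 + 2226) = -4919/(-3009) + 0/(-2137 + 2226) = -4919*(-1/3009) + 0/89 = 4919/3009 + 0*(1/89) = 4919/3009 + 0 = 4919/3009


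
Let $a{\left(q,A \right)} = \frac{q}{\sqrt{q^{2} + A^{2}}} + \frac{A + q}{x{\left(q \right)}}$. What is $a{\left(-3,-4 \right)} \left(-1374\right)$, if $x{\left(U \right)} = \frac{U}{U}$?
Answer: $\frac{52212}{5} \approx 10442.0$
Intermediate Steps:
$x{\left(U \right)} = 1$
$a{\left(q,A \right)} = A + q + \frac{q}{\sqrt{A^{2} + q^{2}}}$ ($a{\left(q,A \right)} = \frac{q}{\sqrt{q^{2} + A^{2}}} + \frac{A + q}{1} = \frac{q}{\sqrt{A^{2} + q^{2}}} + \left(A + q\right) 1 = \frac{q}{\sqrt{A^{2} + q^{2}}} + \left(A + q\right) = A + q + \frac{q}{\sqrt{A^{2} + q^{2}}}$)
$a{\left(-3,-4 \right)} \left(-1374\right) = \left(-4 - 3 - \frac{3}{\sqrt{\left(-4\right)^{2} + \left(-3\right)^{2}}}\right) \left(-1374\right) = \left(-4 - 3 - \frac{3}{\sqrt{16 + 9}}\right) \left(-1374\right) = \left(-4 - 3 - \frac{3}{5}\right) \left(-1374\right) = \left(- \frac{38}{5}\right) \left(-1374\right) = \frac{52212}{5}$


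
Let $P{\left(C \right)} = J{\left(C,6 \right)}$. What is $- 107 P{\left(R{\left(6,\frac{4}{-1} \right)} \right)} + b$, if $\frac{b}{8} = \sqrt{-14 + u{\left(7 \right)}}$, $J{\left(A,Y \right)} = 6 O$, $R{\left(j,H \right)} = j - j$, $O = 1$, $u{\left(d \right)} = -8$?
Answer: $-642 + 8 i \sqrt{22} \approx -642.0 + 37.523 i$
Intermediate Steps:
$R{\left(j,H \right)} = 0$
$J{\left(A,Y \right)} = 6$ ($J{\left(A,Y \right)} = 6 \cdot 1 = 6$)
$P{\left(C \right)} = 6$
$b = 8 i \sqrt{22}$ ($b = 8 \sqrt{-14 - 8} = 8 \sqrt{-22} = 8 i \sqrt{22} \approx 37.523 i$)
$- 107 P{\left(R{\left(6,\frac{4}{-1} \right)} \right)} + b = \left(-107\right) 6 + 8 i \sqrt{22} = -642 + 8 i \sqrt{22}$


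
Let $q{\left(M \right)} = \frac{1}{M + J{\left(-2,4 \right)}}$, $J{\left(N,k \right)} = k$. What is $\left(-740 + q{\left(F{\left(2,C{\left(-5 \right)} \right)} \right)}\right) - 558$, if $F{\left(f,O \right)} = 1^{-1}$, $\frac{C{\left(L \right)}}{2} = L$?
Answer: $- \frac{6489}{5} \approx -1297.8$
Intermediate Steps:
$C{\left(L \right)} = 2 L$
$F{\left(f,O \right)} = 1$
$q{\left(M \right)} = \frac{1}{4 + M}$ ($q{\left(M \right)} = \frac{1}{M + 4} = \frac{1}{4 + M}$)
$\left(-740 + q{\left(F{\left(2,C{\left(-5 \right)} \right)} \right)}\right) - 558 = \left(-740 + \frac{1}{4 + 1}\right) - 558 = \left(-740 + \frac{1}{5}\right) - 558 = - \frac{3699}{5} - 558 = - \frac{6489}{5}$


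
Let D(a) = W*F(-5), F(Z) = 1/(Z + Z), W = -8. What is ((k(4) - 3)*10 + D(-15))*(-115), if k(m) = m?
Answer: -1242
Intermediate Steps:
F(Z) = 1/(2*Z)
D(a) = ⅘ (D(a) = -4/(-5) = -4*(-1)/5 = -8*(-⅒) = ⅘)
((k(4) - 3)*10 + D(-15))*(-115) = ((4 - 3)*10 + ⅘)*(-115) = (1*10 + ⅘)*(-115) = (10 + ⅘)*(-115) = (54/5)*(-115) = -1242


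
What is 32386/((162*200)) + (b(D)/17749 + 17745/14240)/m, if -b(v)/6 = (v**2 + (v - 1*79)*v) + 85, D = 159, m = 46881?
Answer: 532841172106453/533203828855200 ≈ 0.99932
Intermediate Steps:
b(v) = -510 - 6*v**2 - 6*v*(-79 + v) (b(v) = -6*((v**2 + (v - 1*79)*v) + 85) = -6*((v**2 + (v - 79)*v) + 85) = -6*((v**2 + (-79 + v)*v) + 85) = -6*((v**2 + v*(-79 + v)) + 85) = -6*(85 + v**2 + v*(-79 + v)) = -510 - 6*v**2 - 6*v*(-79 + v))
32386/((162*200)) + (b(D)/17749 + 17745/14240)/m = 32386/((162*200)) + ((-510 - 12*159**2 + 474*159)/17749 + 17745/14240)/46881 = 32386/32400 + ((-510 - 12*25281 + 75366)*(1/17749) + 17745*(1/14240))*(1/46881) = 32386*(1/32400) + ((-510 - 303372 + 75366)*(1/17749) + 3549/2848)*(1/46881) = 16193/16200 + (-228516*1/17749 + 3549/2848)*(1/46881) = 16193/16200 + (-228516/17749 + 3549/2848)*(1/46881) = 16193/16200 - 587822367/50549152*1/46881 = 16193/16200 - 195940789/789931598304 = 532841172106453/533203828855200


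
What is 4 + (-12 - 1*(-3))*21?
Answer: -185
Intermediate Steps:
4 + (-12 - 1*(-3))*21 = 4 + (-12 + 3)*21 = 4 - 9*21 = 4 - 189 = -185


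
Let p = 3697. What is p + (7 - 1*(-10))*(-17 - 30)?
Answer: 2898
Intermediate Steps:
p + (7 - 1*(-10))*(-17 - 30) = 3697 + (7 - 1*(-10))*(-17 - 30) = 3697 + (7 + 10)*(-47) = 3697 + 17*(-47) = 3697 - 799 = 2898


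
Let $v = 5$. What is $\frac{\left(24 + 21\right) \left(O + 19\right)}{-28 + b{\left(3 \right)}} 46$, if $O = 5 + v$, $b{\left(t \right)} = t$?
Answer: $- \frac{12006}{5} \approx -2401.2$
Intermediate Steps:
$O = 10$ ($O = 5 + 5 = 10$)
$\frac{\left(24 + 21\right) \left(O + 19\right)}{-28 + b{\left(3 \right)}} 46 = \frac{\left(24 + 21\right) \left(10 + 19\right)}{-28 + 3} \cdot 46 = \frac{45 \cdot 29}{-25} \cdot 46 = 1305 \left(- \frac{1}{25}\right) 46 = \left(- \frac{261}{5}\right) 46 = - \frac{12006}{5}$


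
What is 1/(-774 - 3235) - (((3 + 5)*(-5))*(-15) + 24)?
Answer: -2501617/4009 ≈ -624.00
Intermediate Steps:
1/(-774 - 3235) - (((3 + 5)*(-5))*(-15) + 24) = 1/(-4009) - ((8*(-5))*(-15) + 24) = -1/4009 - (-40*(-15) + 24) = -1/4009 - (600 + 24) = -1/4009 - 1*624 = -1/4009 - 624 = -2501617/4009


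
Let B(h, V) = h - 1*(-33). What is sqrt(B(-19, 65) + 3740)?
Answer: sqrt(3754) ≈ 61.270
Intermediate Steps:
B(h, V) = 33 + h (B(h, V) = h + 33 = 33 + h)
sqrt(B(-19, 65) + 3740) = sqrt((33 - 19) + 3740) = sqrt(14 + 3740) = sqrt(3754)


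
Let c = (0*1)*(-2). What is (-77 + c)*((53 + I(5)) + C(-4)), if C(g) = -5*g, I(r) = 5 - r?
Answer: -5621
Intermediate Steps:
c = 0 (c = 0*(-2) = 0)
(-77 + c)*((53 + I(5)) + C(-4)) = (-77 + 0)*((53 + (5 - 1*5)) - 5*(-4)) = -77*((53 + (5 - 5)) + 20) = -77*((53 + 0) + 20) = -77*(53 + 20) = -77*73 = -5621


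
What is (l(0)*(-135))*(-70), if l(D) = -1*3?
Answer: -28350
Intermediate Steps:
l(D) = -3
(l(0)*(-135))*(-70) = -3*(-135)*(-70) = 405*(-70) = -28350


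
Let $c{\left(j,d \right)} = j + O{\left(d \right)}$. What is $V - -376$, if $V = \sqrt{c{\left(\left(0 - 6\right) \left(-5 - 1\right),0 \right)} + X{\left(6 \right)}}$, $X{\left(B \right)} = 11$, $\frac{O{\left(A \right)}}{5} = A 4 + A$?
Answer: $376 + \sqrt{47} \approx 382.86$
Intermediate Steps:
$O{\left(A \right)} = 25 A$ ($O{\left(A \right)} = 5 \left(A 4 + A\right) = 5 \left(4 A + A\right) = 5 \cdot 5 A = 25 A$)
$c{\left(j,d \right)} = j + 25 d$
$V = \sqrt{47}$ ($V = \sqrt{\left(\left(0 - 6\right) \left(-5 - 1\right) + 25 \cdot 0\right) + 11} = \sqrt{\left(\left(-6\right) \left(-6\right) + 0\right) + 11} = \sqrt{\left(36 + 0\right) + 11} = \sqrt{36 + 11} = \sqrt{47} \approx 6.8557$)
$V - -376 = \sqrt{47} - -376 = \sqrt{47} + 376 = 376 + \sqrt{47}$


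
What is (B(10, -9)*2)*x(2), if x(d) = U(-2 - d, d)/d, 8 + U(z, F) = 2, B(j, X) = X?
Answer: 54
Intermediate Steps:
U(z, F) = -6 (U(z, F) = -8 + 2 = -6)
x(d) = -6/d
(B(10, -9)*2)*x(2) = (-9*2)*(-6/2) = -(-108)/2 = -18*(-3) = 54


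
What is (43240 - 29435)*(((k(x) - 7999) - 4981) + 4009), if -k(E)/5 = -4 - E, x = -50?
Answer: -127019805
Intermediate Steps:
k(E) = 20 + 5*E (k(E) = -5*(-4 - E) = 20 + 5*E)
(43240 - 29435)*(((k(x) - 7999) - 4981) + 4009) = (43240 - 29435)*((((20 + 5*(-50)) - 7999) - 4981) + 4009) = 13805*((((20 - 250) - 7999) - 4981) + 4009) = 13805*(((-230 - 7999) - 4981) + 4009) = 13805*((-8229 - 4981) + 4009) = 13805*(-13210 + 4009) = 13805*(-9201) = -127019805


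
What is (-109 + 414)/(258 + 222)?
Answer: 61/96 ≈ 0.63542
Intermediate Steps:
(-109 + 414)/(258 + 222) = 305/480 = 305*(1/480) = 61/96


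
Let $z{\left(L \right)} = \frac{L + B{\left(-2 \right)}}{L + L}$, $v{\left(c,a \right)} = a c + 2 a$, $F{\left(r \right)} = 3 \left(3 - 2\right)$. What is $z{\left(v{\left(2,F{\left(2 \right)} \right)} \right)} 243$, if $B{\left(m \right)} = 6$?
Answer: $\frac{729}{4} \approx 182.25$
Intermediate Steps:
$F{\left(r \right)} = 3$ ($F{\left(r \right)} = 3 \cdot 1 = 3$)
$v{\left(c,a \right)} = 2 a + a c$
$z{\left(L \right)} = \frac{6 + L}{2 L}$ ($z{\left(L \right)} = \frac{L + 6}{L + L} = \frac{6 + L}{2 L}$)
$z{\left(v{\left(2,F{\left(2 \right)} \right)} \right)} 243 = \frac{6 + 3 \left(2 + 2\right)}{2 \cdot 3 \left(2 + 2\right)} 243 = \frac{6 + 3 \cdot 4}{2 \cdot 3 \cdot 4} \cdot 243 = \frac{6 + 12}{2 \cdot 12} \cdot 243 = \frac{1}{2} \cdot \frac{1}{12} \cdot 18 \cdot 243 = \frac{3}{4} \cdot 243 = \frac{729}{4}$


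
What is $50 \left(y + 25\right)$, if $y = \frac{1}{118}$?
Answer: $\frac{73775}{59} \approx 1250.4$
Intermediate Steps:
$y = \frac{1}{118} \approx 0.0084746$
$50 \left(y + 25\right) = 50 \left(\frac{1}{118} + 25\right) = 50 \cdot \frac{2951}{118} = \frac{73775}{59}$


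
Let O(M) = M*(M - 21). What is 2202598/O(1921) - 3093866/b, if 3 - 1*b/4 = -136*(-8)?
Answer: 141273259859/198007075 ≈ 713.48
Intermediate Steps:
O(M) = M*(-21 + M)
b = -4340 (b = 12 - (-544)*(-8) = 12 - 4*1088 = 12 - 4352 = -4340)
2202598/O(1921) - 3093866/b = 2202598/((1921*(-21 + 1921))) - 3093866/(-4340) = 2202598/((1921*1900)) - 3093866*(-1/4340) = 2202598/3649900 + 1546933/2170 = 2202598*(1/3649900) + 1546933/2170 = 1101299/1824950 + 1546933/2170 = 141273259859/198007075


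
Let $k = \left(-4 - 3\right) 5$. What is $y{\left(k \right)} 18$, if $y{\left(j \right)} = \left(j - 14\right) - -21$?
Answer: $-504$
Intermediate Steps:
$k = -35$ ($k = \left(-7\right) 5 = -35$)
$y{\left(j \right)} = 7 + j$ ($y{\left(j \right)} = \left(-14 + j\right) + 21 = 7 + j$)
$y{\left(k \right)} 18 = \left(7 - 35\right) 18 = \left(-28\right) 18 = -504$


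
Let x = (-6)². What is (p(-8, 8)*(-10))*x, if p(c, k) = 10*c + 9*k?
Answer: 2880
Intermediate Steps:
p(c, k) = 9*k + 10*c
x = 36
(p(-8, 8)*(-10))*x = ((9*8 + 10*(-8))*(-10))*36 = ((72 - 80)*(-10))*36 = -8*(-10)*36 = 80*36 = 2880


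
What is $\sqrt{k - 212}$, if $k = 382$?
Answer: $\sqrt{170} \approx 13.038$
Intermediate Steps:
$\sqrt{k - 212} = \sqrt{382 - 212} = \sqrt{170}$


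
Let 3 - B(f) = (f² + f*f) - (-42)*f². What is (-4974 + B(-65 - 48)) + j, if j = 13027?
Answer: -553780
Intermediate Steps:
B(f) = 3 - 44*f² (B(f) = 3 - ((f² + f*f) - (-42)*f²) = 3 - ((f² + f²) + 42*f²) = 3 - (2*f² + 42*f²) = 3 - 44*f²)
(-4974 + B(-65 - 48)) + j = (-4974 + (3 - 44*(-65 - 48)²)) + 13027 = (-4974 + (3 - 44*(-113)²)) + 13027 = (-4974 + (3 - 44*12769)) + 13027 = (-4974 + (3 - 561836)) + 13027 = (-4974 - 561833) + 13027 = -566807 + 13027 = -553780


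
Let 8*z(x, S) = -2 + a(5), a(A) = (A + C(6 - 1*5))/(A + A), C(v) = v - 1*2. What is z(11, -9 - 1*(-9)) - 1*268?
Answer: -1341/5 ≈ -268.20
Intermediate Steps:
C(v) = -2 + v (C(v) = v - 2 = -2 + v)
a(A) = (-1 + A)/(2*A) (a(A) = (A + (-2 + (6 - 1*5)))/(A + A) = (A + (-2 + (6 - 5)))/((2*A)) = (A + (-2 + 1))*(1/(2*A)) = (A - 1)*(1/(2*A)) = (-1 + A)*(1/(2*A)) = (-1 + A)/(2*A))
z(x, S) = -1/5 (z(x, S) = (-2 + (1/2)*(-1 + 5)/5)/8 = (-2 + (1/2)*(1/5)*4)/8 = (-2 + 2/5)/8 = (1/8)*(-8/5) = -1/5)
z(11, -9 - 1*(-9)) - 1*268 = -1/5 - 1*268 = -1/5 - 268 = -1341/5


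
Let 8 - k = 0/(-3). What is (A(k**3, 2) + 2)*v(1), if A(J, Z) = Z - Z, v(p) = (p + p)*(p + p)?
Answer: 8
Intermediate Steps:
k = 8 (k = 8 - 0/(-3) = 8 - 0*(-1)/3 = 8 - 1*0 = 8 + 0 = 8)
v(p) = 4*p**2 (v(p) = (2*p)*(2*p) = 4*p**2)
A(J, Z) = 0
(A(k**3, 2) + 2)*v(1) = (0 + 2)*(4*1**2) = 2*(4*1) = 2*4 = 8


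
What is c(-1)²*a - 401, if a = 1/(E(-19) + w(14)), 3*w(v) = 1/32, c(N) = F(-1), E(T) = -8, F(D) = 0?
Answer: -401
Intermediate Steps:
c(N) = 0
w(v) = 1/96 (w(v) = (⅓)/32 = (⅓)*(1/32) = 1/96)
a = -96/767 (a = 1/(-8 + 1/96) = 1/(-767/96) = -96/767 ≈ -0.12516)
c(-1)²*a - 401 = 0²*(-96/767) - 401 = 0*(-96/767) - 401 = 0 - 401 = -401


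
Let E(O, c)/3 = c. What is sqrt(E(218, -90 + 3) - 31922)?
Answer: I*sqrt(32183) ≈ 179.4*I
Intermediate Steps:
E(O, c) = 3*c
sqrt(E(218, -90 + 3) - 31922) = sqrt(3*(-90 + 3) - 31922) = sqrt(3*(-87) - 31922) = sqrt(-261 - 31922) = sqrt(-32183) = I*sqrt(32183)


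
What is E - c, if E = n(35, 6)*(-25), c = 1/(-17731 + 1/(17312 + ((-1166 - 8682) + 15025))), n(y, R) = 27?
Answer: -269157886661/398752458 ≈ -675.00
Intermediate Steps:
c = -22489/398752458 (c = 1/(-17731 + 1/(17312 + (-9848 + 15025))) = 1/(-17731 + 1/(17312 + 5177)) = 1/(-17731 + 1/22489) = 1/(-398752458/22489) = -22489/398752458 ≈ -5.6398e-5)
E = -675 (E = 27*(-25) = -675)
E - c = -675 - 1*(-22489/398752458) = -675 + 22489/398752458 = -269157886661/398752458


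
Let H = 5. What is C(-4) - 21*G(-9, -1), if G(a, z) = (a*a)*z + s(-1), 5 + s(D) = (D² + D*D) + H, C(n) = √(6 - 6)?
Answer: 1659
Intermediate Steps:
C(n) = 0 (C(n) = √0 = 0)
s(D) = 2*D² (s(D) = -5 + ((D² + D*D) + 5) = -5 + ((D² + D²) + 5) = -5 + (2*D² + 5) = -5 + (5 + 2*D²) = 2*D²)
G(a, z) = 2 + z*a² (G(a, z) = (a*a)*z + 2*(-1)² = a²*z + 2*1 = z*a² + 2 = 2 + z*a²)
C(-4) - 21*G(-9, -1) = 0 - 21*(2 - 1*(-9)²) = 0 - 21*(2 - 1*81) = 0 - 21*(2 - 81) = 0 - 21*(-79) = 0 + 1659 = 1659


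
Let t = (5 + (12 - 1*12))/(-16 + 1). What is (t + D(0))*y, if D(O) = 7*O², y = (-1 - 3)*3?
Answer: 4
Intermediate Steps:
t = -⅓ (t = (5 + (12 - 12))/(-15) = (5 + 0)*(-1/15) = 5*(-1/15) = -⅓ ≈ -0.33333)
y = -12 (y = -4*3 = -12)
(t + D(0))*y = (-⅓ + 7*0²)*(-12) = (-⅓ + 7*0)*(-12) = (-⅓ + 0)*(-12) = -⅓*(-12) = 4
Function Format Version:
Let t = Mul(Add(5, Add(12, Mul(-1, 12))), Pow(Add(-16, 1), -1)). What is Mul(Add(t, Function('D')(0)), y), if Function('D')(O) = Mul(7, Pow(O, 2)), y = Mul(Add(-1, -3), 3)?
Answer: 4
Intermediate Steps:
t = Rational(-1, 3) (t = Mul(Add(5, Add(12, -12)), Pow(-15, -1)) = Mul(Add(5, 0), Rational(-1, 15)) = Mul(5, Rational(-1, 15)) = Rational(-1, 3) ≈ -0.33333)
y = -12 (y = Mul(-4, 3) = -12)
Mul(Add(t, Function('D')(0)), y) = Mul(Add(Rational(-1, 3), Mul(7, Pow(0, 2))), -12) = Mul(Add(Rational(-1, 3), Mul(7, 0)), -12) = Mul(Add(Rational(-1, 3), 0), -12) = Mul(Rational(-1, 3), -12) = 4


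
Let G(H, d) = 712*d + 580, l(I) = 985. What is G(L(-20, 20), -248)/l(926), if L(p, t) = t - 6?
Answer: -175996/985 ≈ -178.68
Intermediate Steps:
L(p, t) = -6 + t
G(H, d) = 580 + 712*d
G(L(-20, 20), -248)/l(926) = (580 + 712*(-248))/985 = (580 - 176576)*(1/985) = -175996*1/985 = -175996/985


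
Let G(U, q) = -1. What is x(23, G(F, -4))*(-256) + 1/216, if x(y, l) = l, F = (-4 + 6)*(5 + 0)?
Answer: 55297/216 ≈ 256.00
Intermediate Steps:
F = 10 (F = 2*5 = 10)
x(23, G(F, -4))*(-256) + 1/216 = -1*(-256) + 1/216 = 256 + 1/216 = 55297/216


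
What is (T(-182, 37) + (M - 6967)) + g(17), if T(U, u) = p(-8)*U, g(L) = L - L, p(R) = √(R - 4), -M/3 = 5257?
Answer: -22738 - 364*I*√3 ≈ -22738.0 - 630.47*I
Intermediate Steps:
M = -15771 (M = -3*5257 = -15771)
p(R) = √(-4 + R)
g(L) = 0
T(U, u) = 2*I*U*√3 (T(U, u) = √(-4 - 8)*U = √(-12)*U = (2*I*√3)*U = 2*I*U*√3)
(T(-182, 37) + (M - 6967)) + g(17) = (2*I*(-182)*√3 + (-15771 - 6967)) + 0 = (-364*I*√3 - 22738) + 0 = (-22738 - 364*I*√3) + 0 = -22738 - 364*I*√3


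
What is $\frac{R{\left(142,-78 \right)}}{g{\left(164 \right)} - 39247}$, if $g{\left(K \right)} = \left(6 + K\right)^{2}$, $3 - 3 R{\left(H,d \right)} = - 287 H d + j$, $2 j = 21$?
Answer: $\frac{2119213}{20694} \approx 102.41$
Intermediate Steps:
$j = \frac{21}{2}$ ($j = \frac{1}{2} \cdot 21 = \frac{21}{2} \approx 10.5$)
$R{\left(H,d \right)} = - \frac{5}{2} + \frac{287 H d}{3}$ ($R{\left(H,d \right)} = 1 - \frac{- 287 H d + \frac{21}{2}}{3} = 1 - \frac{\frac{21}{2} - 287 H d}{3} = 1 + \left(- \frac{7}{2} + \frac{287 H d}{3}\right) = - \frac{5}{2} + \frac{287 H d}{3}$)
$\frac{R{\left(142,-78 \right)}}{g{\left(164 \right)} - 39247} = \frac{- \frac{5}{2} + \frac{287}{3} \cdot 142 \left(-78\right)}{\left(6 + 164\right)^{2} - 39247} = \frac{- \frac{5}{2} - 1059604}{170^{2} - 39247} = - \frac{2119213}{2 \left(28900 - 39247\right)} = - \frac{2119213}{2 \left(-10347\right)} = \left(- \frac{2119213}{2}\right) \left(- \frac{1}{10347}\right) = \frac{2119213}{20694}$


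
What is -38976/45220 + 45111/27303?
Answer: 611377/773585 ≈ 0.79032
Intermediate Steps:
-38976/45220 + 45111/27303 = -38976*1/45220 + 45111*(1/27303) = -1392/1615 + 15037/9101 = 611377/773585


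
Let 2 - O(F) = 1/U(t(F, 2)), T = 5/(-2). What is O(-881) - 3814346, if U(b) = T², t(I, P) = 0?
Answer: -95358604/25 ≈ -3.8143e+6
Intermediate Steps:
T = -5/2 (T = 5*(-½) = -5/2 ≈ -2.5000)
U(b) = 25/4 (U(b) = (-5/2)² = 25/4)
O(F) = 46/25 (O(F) = 2 - 1/25/4 = 2 - 1*4/25 = 2 - 4/25 = 46/25)
O(-881) - 3814346 = 46/25 - 3814346 = -95358604/25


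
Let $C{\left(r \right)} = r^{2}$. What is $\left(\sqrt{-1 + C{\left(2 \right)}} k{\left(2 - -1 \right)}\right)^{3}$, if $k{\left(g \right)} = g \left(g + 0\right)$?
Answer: $2187 \sqrt{3} \approx 3788.0$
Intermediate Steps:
$k{\left(g \right)} = g^{2}$ ($k{\left(g \right)} = g g = g^{2}$)
$\left(\sqrt{-1 + C{\left(2 \right)}} k{\left(2 - -1 \right)}\right)^{3} = \left(\sqrt{-1 + 2^{2}} \left(2 - -1\right)^{2}\right)^{3} = \left(\sqrt{-1 + 4} \left(2 + 1\right)^{2}\right)^{3} = \left(\sqrt{3} \cdot 3^{2}\right)^{3} = \left(\sqrt{3} \cdot 9\right)^{3} = \left(9 \sqrt{3}\right)^{3} = 2187 \sqrt{3}$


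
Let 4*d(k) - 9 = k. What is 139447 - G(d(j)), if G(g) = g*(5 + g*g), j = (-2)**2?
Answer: 8921371/64 ≈ 1.3940e+5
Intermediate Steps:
j = 4
d(k) = 9/4 + k/4
G(g) = g*(5 + g**2)
139447 - G(d(j)) = 139447 - (9/4 + (1/4)*4)*(5 + (9/4 + (1/4)*4)**2) = 139447 - (9/4 + 1)*(5 + (9/4 + 1)**2) = 139447 - 13*(5 + (13/4)**2)/4 = 139447 - 13*(5 + 169/16)/4 = 139447 - 13*249/(4*16) = 139447 - 1*3237/64 = 139447 - 3237/64 = 8921371/64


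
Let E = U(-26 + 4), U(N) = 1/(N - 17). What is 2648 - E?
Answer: 103273/39 ≈ 2648.0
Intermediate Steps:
U(N) = 1/(-17 + N)
E = -1/39 (E = 1/(-17 + (-26 + 4)) = 1/(-17 - 22) = 1/(-39) = -1/39 ≈ -0.025641)
2648 - E = 2648 - 1*(-1/39) = 2648 + 1/39 = 103273/39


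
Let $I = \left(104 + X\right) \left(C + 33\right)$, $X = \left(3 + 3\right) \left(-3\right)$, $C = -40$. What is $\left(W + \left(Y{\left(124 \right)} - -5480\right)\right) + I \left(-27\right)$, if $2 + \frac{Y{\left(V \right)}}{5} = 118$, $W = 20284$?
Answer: $42598$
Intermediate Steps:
$X = -18$ ($X = 6 \left(-3\right) = -18$)
$Y{\left(V \right)} = 580$ ($Y{\left(V \right)} = -10 + 5 \cdot 118 = -10 + 590 = 580$)
$I = -602$ ($I = \left(104 - 18\right) \left(-40 + 33\right) = 86 \left(-7\right) = -602$)
$\left(W + \left(Y{\left(124 \right)} - -5480\right)\right) + I \left(-27\right) = \left(20284 + \left(580 - -5480\right)\right) - -16254 = \left(20284 + \left(580 + 5480\right)\right) + 16254 = \left(20284 + 6060\right) + 16254 = 26344 + 16254 = 42598$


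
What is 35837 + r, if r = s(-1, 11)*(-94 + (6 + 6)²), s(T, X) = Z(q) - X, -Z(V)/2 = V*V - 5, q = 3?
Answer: 34887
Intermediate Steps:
Z(V) = 10 - 2*V² (Z(V) = -2*(V*V - 5) = -2*(V² - 5) = -2*(-5 + V²) = 10 - 2*V²)
s(T, X) = -8 - X (s(T, X) = (10 - 2*3²) - X = (10 - 2*9) - X = (10 - 18) - X = -8 - X)
r = -950 (r = (-8 - 1*11)*(-94 + (6 + 6)²) = (-8 - 11)*(-94 + 12²) = -19*(-94 + 144) = -19*50 = -950)
35837 + r = 35837 - 950 = 34887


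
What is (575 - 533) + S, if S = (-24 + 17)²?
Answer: 91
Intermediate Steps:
S = 49 (S = (-7)² = 49)
(575 - 533) + S = (575 - 533) + 49 = 42 + 49 = 91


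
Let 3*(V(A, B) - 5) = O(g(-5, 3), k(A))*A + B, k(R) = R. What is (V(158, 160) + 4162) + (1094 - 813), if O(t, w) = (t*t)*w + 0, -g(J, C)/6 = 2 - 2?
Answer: 13504/3 ≈ 4501.3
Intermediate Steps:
g(J, C) = 0 (g(J, C) = -6*(2 - 2) = -6*0 = 0)
O(t, w) = w*t² (O(t, w) = t²*w + 0 = w*t² + 0 = w*t²)
V(A, B) = 5 + B/3 (V(A, B) = 5 + ((A*0²)*A + B)/3 = 5 + ((A*0)*A + B)/3 = 5 + (0*A + B)/3 = 5 + (0 + B)/3 = 5 + B/3)
(V(158, 160) + 4162) + (1094 - 813) = ((5 + (⅓)*160) + 4162) + (1094 - 813) = ((5 + 160/3) + 4162) + 281 = (175/3 + 4162) + 281 = 12661/3 + 281 = 13504/3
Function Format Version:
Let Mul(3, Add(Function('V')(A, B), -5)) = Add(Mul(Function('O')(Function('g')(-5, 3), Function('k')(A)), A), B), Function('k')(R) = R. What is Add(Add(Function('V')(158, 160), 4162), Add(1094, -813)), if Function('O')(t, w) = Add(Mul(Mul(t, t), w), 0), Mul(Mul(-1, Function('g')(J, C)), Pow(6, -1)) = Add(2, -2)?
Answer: Rational(13504, 3) ≈ 4501.3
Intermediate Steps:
Function('g')(J, C) = 0 (Function('g')(J, C) = Mul(-6, Add(2, -2)) = Mul(-6, 0) = 0)
Function('O')(t, w) = Mul(w, Pow(t, 2)) (Function('O')(t, w) = Add(Mul(Pow(t, 2), w), 0) = Add(Mul(w, Pow(t, 2)), 0) = Mul(w, Pow(t, 2)))
Function('V')(A, B) = Add(5, Mul(Rational(1, 3), B)) (Function('V')(A, B) = Add(5, Mul(Rational(1, 3), Add(Mul(Mul(A, Pow(0, 2)), A), B))) = Add(5, Mul(Rational(1, 3), Add(Mul(Mul(A, 0), A), B))) = Add(5, Mul(Rational(1, 3), Add(Mul(0, A), B))) = Add(5, Mul(Rational(1, 3), Add(0, B))) = Add(5, Mul(Rational(1, 3), B)))
Add(Add(Function('V')(158, 160), 4162), Add(1094, -813)) = Add(Add(Add(5, Mul(Rational(1, 3), 160)), 4162), Add(1094, -813)) = Add(Add(Add(5, Rational(160, 3)), 4162), 281) = Add(Add(Rational(175, 3), 4162), 281) = Add(Rational(12661, 3), 281) = Rational(13504, 3)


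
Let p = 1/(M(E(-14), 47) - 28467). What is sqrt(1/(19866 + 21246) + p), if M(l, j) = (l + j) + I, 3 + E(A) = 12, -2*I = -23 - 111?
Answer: I*sqrt(179377366)/4046106 ≈ 0.0033101*I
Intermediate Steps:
I = 67 (I = -(-23 - 111)/2 = -1/2*(-134) = 67)
E(A) = 9 (E(A) = -3 + 12 = 9)
M(l, j) = 67 + j + l (M(l, j) = (l + j) + 67 = (j + l) + 67 = 67 + j + l)
p = -1/28344 (p = 1/((67 + 47 + 9) - 28467) = 1/(123 - 28467) = 1/(-28344) = -1/28344 ≈ -3.5281e-5)
sqrt(1/(19866 + 21246) + p) = sqrt(1/(19866 + 21246) - 1/28344) = sqrt(1/41112 - 1/28344) = sqrt(-133/12138318) = I*sqrt(179377366)/4046106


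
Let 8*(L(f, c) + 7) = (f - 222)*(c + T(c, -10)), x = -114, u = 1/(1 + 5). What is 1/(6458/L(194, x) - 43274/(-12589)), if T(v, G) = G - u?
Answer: 64594159/1197636038 ≈ 0.053935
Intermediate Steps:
u = 1/6 ≈ 0.16667
T(v, G) = -1/6 + G (T(v, G) = G - 1*1/6 = G - 1/6 = -1/6 + G)
L(f, c) = -7 + (-222 + f)*(-61/6 + c)/8 (L(f, c) = -7 + ((f - 222)*(c + (-1/6 - 10)))/8 = -7 + ((-222 + f)*(c - 61/6))/8 = -7 + ((-222 + f)*(-61/6 + c))/8 = -7 + (-222 + f)*(-61/6 + c)/8)
1/(6458/L(194, x) - 43274/(-12589)) = 1/(6458/(2201/8 - 111/4*(-114) - 61/48*194 + (1/8)*(-114)*194) - 43274/(-12589)) = 1/(6458/(2201/8 + 6327/2 - 5917/24 - 5529/2) - 43274*(-1/12589)) = 1/(6458/(5131/12) + 43274/12589) = 1/(6458*(12/5131) + 43274/12589) = 1/(77496/5131 + 43274/12589) = 1/(1197636038/64594159) = 64594159/1197636038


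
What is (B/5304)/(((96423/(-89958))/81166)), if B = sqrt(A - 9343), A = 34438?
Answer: -608460919*sqrt(25095)/42618966 ≈ -2261.6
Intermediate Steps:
B = sqrt(25095) (B = sqrt(34438 - 9343) = sqrt(25095) ≈ 158.41)
(B/5304)/(((96423/(-89958))/81166)) = (sqrt(25095)/5304)/(((96423/(-89958))/81166)) = (sqrt(25095)*(1/5304))/(((96423*(-1/89958))*(1/81166))) = (sqrt(25095)/5304)/((-32141/29986*1/81166)) = (sqrt(25095)/5304)/(-32141/2433843676) = (sqrt(25095)/5304)*(-2433843676/32141) = -608460919*sqrt(25095)/42618966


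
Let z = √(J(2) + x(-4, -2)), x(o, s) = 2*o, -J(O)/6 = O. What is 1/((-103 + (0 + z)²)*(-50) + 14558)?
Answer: 1/20708 ≈ 4.8291e-5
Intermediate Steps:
J(O) = -6*O
z = 2*I*√5 (z = √(-6*2 + 2*(-4)) = √(-12 - 8) = √(-20) = 2*I*√5 ≈ 4.4721*I)
1/((-103 + (0 + z)²)*(-50) + 14558) = 1/((-103 + (0 + 2*I*√5)²)*(-50) + 14558) = 1/((-103 + (2*I*√5)²)*(-50) + 14558) = 1/((-103 - 20)*(-50) + 14558) = 1/(-123*(-50) + 14558) = 1/(6150 + 14558) = 1/20708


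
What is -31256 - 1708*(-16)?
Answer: -3928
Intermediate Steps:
-31256 - 1708*(-16) = -31256 + 27328 = -3928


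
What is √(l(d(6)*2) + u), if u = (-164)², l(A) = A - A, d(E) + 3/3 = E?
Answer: 164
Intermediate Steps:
d(E) = -1 + E
l(A) = 0
u = 26896
√(l(d(6)*2) + u) = √(0 + 26896) = √26896 = 164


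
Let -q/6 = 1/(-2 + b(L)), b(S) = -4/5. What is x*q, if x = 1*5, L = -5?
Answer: 75/7 ≈ 10.714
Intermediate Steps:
b(S) = -⅘ (b(S) = -4*⅕ = -⅘)
x = 5
q = 15/7 (q = -6/(-2 - ⅘) = -6/(-14/5) = -6*(-5/14) = 15/7 ≈ 2.1429)
x*q = 5*(15/7) = 75/7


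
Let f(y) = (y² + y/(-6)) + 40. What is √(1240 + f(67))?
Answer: √207282/6 ≈ 75.880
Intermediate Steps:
f(y) = 40 + y² - y/6 (f(y) = (y² - y/6) + 40 = 40 + y² - y/6)
√(1240 + f(67)) = √(1240 + (40 + 67² - ⅙*67)) = √(1240 + (40 + 4489 - 67/6)) = √(1240 + 27107/6) = √(34547/6) = √207282/6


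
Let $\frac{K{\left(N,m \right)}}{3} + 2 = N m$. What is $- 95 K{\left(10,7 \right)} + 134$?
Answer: $-19246$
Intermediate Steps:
$K{\left(N,m \right)} = -6 + 3 N m$
$- 95 K{\left(10,7 \right)} + 134 = - 95 \left(-6 + 3 \cdot 10 \cdot 7\right) + 134 = - 95 \left(-6 + 210\right) + 134 = \left(-95\right) 204 + 134 = -19380 + 134 = -19246$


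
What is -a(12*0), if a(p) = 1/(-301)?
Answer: 1/301 ≈ 0.0033223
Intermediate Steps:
a(p) = -1/301
-a(12*0) = -1*(-1/301) = 1/301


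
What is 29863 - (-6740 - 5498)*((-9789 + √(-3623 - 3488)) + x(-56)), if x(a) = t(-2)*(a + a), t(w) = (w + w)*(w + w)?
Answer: -141698415 + 12238*I*√7111 ≈ -1.417e+8 + 1.032e+6*I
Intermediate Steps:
t(w) = 4*w² (t(w) = (2*w)*(2*w) = 4*w²)
x(a) = 32*a (x(a) = (4*(-2)²)*(a + a) = (4*4)*(2*a) = 16*(2*a) = 32*a)
29863 - (-6740 - 5498)*((-9789 + √(-3623 - 3488)) + x(-56)) = 29863 - (-6740 - 5498)*((-9789 + √(-3623 - 3488)) + 32*(-56)) = 29863 - (-12238)*((-9789 + √(-7111)) - 1792) = 29863 - (-12238)*((-9789 + I*√7111) - 1792) = 29863 - (-12238)*(-11581 + I*√7111) = 29863 - (141728278 - 12238*I*√7111) = 29863 + (-141728278 + 12238*I*√7111) = -141698415 + 12238*I*√7111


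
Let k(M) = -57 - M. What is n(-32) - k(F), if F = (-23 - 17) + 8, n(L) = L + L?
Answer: -39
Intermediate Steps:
n(L) = 2*L
F = -32 (F = -40 + 8 = -32)
n(-32) - k(F) = 2*(-32) - (-57 - 1*(-32)) = -64 - (-57 + 32) = -64 - 1*(-25) = -64 + 25 = -39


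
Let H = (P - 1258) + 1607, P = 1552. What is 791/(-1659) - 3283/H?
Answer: -992884/450537 ≈ -2.2038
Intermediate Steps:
H = 1901 (H = (1552 - 1258) + 1607 = 294 + 1607 = 1901)
791/(-1659) - 3283/H = 791/(-1659) - 3283/1901 = 791*(-1/1659) - 3283*1/1901 = -113/237 - 3283/1901 = -992884/450537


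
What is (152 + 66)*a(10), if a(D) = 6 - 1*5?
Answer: 218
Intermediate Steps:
a(D) = 1 (a(D) = 6 - 5 = 1)
(152 + 66)*a(10) = (152 + 66)*1 = 218*1 = 218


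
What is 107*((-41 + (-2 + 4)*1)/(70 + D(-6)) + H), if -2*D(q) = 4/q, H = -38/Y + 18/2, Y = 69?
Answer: 12298580/14559 ≈ 844.74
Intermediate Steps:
H = 583/69 (H = -38/69 + 18/2 = -38*1/69 + 18*(1/2) = -38/69 + 9 = 583/69 ≈ 8.4493)
D(q) = -2/q
107*((-41 + (-2 + 4)*1)/(70 + D(-6)) + H) = 107*((-41 + (-2 + 4)*1)/(70 - 2/(-6)) + 583/69) = 107*((-41 + 2*1)/(70 - 2*(-1/6)) + 583/69) = 107*((-41 + 2)/(70 + 1/3) + 583/69) = 107*(-39/211/3 + 583/69) = 107*(-39*3/211 + 583/69) = 107*(-117/211 + 583/69) = 107*(114940/14559) = 12298580/14559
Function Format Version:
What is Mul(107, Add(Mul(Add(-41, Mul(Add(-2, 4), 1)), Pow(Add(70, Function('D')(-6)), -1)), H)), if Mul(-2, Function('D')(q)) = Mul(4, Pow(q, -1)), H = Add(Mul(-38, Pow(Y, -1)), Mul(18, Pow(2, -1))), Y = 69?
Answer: Rational(12298580, 14559) ≈ 844.74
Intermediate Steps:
H = Rational(583, 69) (H = Add(Mul(-38, Pow(69, -1)), Mul(18, Pow(2, -1))) = Add(Mul(-38, Rational(1, 69)), Mul(18, Rational(1, 2))) = Add(Rational(-38, 69), 9) = Rational(583, 69) ≈ 8.4493)
Function('D')(q) = Mul(-2, Pow(q, -1)) (Function('D')(q) = Mul(Rational(-1, 2), Mul(4, Pow(q, -1))) = Mul(-2, Pow(q, -1)))
Mul(107, Add(Mul(Add(-41, Mul(Add(-2, 4), 1)), Pow(Add(70, Function('D')(-6)), -1)), H)) = Mul(107, Add(Mul(Add(-41, Mul(Add(-2, 4), 1)), Pow(Add(70, Mul(-2, Pow(-6, -1))), -1)), Rational(583, 69))) = Mul(107, Add(Mul(Add(-41, Mul(2, 1)), Pow(Add(70, Mul(-2, Rational(-1, 6))), -1)), Rational(583, 69))) = Mul(107, Add(Mul(Add(-41, 2), Pow(Add(70, Rational(1, 3)), -1)), Rational(583, 69))) = Mul(107, Add(Mul(-39, Pow(Rational(211, 3), -1)), Rational(583, 69))) = Mul(107, Add(Mul(-39, Rational(3, 211)), Rational(583, 69))) = Mul(107, Add(Rational(-117, 211), Rational(583, 69))) = Mul(107, Rational(114940, 14559)) = Rational(12298580, 14559)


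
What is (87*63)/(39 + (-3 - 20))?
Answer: 5481/16 ≈ 342.56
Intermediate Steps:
(87*63)/(39 + (-3 - 20)) = 5481/(39 - 23) = 5481/16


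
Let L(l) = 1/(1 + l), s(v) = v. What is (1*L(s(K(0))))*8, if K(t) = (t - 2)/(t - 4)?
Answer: 16/3 ≈ 5.3333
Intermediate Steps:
K(t) = (-2 + t)/(-4 + t)
(1*L(s(K(0))))*8 = (1/(1 + (-2 + 0)/(-4 + 0)))*8 = (1/(1 - 2/(-4)))*8 = (1/(1 - ¼*(-2)))*8 = (1/(1 + ½))*8 = (1/(3/2))*8 = (1*(⅔))*8 = (⅔)*8 = 16/3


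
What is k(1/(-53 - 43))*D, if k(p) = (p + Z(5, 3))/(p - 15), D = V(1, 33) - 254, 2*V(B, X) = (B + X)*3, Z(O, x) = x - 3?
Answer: -203/1441 ≈ -0.14087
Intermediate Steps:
Z(O, x) = -3 + x
V(B, X) = 3*B/2 + 3*X/2 (V(B, X) = ((B + X)*3)/2 = (3*B + 3*X)/2 = 3*B/2 + 3*X/2)
D = -203 (D = ((3/2)*1 + (3/2)*33) - 254 = (3/2 + 99/2) - 254 = 51 - 254 = -203)
k(p) = p/(-15 + p) (k(p) = (p + (-3 + 3))/(p - 15) = (p + 0)/(-15 + p) = p/(-15 + p))
k(1/(-53 - 43))*D = (1/((-53 - 43)*(-15 + 1/(-53 - 43))))*(-203) = (1/((-96)*(-15 + 1/(-96))))*(-203) = -1/(96*(-15 - 1/96))*(-203) = -1/(96*(-1441/96))*(-203) = -1/96*(-96/1441)*(-203) = (1/1441)*(-203) = -203/1441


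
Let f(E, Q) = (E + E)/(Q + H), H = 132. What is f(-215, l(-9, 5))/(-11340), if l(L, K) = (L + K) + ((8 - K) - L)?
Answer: 43/158760 ≈ 0.00027085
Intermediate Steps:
l(L, K) = 8 (l(L, K) = (K + L) + (8 - K - L) = 8)
f(E, Q) = 2*E/(132 + Q) (f(E, Q) = (E + E)/(Q + 132) = (2*E)/(132 + Q) = 2*E/(132 + Q))
f(-215, l(-9, 5))/(-11340) = (2*(-215)/(132 + 8))/(-11340) = (2*(-215)/140)*(-1/11340) = (2*(-215)*(1/140))*(-1/11340) = -43/14*(-1/11340) = 43/158760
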